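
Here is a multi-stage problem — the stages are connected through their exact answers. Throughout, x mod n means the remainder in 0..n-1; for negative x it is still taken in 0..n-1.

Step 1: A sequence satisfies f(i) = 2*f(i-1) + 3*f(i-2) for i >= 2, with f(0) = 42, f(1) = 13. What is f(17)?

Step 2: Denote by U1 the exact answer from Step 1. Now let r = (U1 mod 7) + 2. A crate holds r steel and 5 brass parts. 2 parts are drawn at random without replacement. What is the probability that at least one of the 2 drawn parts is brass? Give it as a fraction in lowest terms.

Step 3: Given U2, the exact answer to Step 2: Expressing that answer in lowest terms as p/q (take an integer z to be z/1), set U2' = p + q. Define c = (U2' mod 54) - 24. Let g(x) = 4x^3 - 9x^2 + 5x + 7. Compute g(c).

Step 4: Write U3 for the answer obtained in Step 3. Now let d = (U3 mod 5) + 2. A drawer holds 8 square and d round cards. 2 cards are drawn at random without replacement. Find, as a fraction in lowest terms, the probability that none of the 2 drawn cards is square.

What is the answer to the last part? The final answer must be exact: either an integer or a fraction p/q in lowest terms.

5/39

Step 1: f(2) = 2*(13) + 3*(42) = 152; iterating: f(2)=152, f(3)=343, f(4)=1142, f(5)=3313, f(6)=10052, f(7)=30043, f(8)=90242, f(9)=270613, f(10)=811952, f(11)=2435743, f(12)=7307342, f(13)=21921913, f(14)=65765852, f(15)=197297443, f(16)=591892442, f(17)=1775677213; answer 1775677213
Step 2: U1 = 1775677213; r = 4; total draws C(9,2) = 36; complement C(4,2) = 6; favorable 36 - 6 = 30; P = 5/6; answer 5/6
Step 3: U2 = 5/6; threaded value p + q = 11; c = -13; 4*(-13)^3 - 9*(-13)^2 + 5*(-13)^1 + 7 = (-8788) + (-1521) + (-65) + (7) = -10367; answer -10367
Step 4: U3 = -10367; d = 5; total draws C(13,2) = 78; favorable C(5,2) = 10; P = 5/39; answer 5/39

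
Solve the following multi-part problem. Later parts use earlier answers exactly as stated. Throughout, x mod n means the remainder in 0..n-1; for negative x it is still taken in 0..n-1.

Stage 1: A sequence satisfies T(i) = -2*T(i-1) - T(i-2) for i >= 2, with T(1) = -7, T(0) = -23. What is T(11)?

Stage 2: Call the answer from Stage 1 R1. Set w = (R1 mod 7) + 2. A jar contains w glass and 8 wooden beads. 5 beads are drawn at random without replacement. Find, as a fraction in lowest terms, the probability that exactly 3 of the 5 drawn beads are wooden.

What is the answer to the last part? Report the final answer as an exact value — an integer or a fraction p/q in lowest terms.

4/11

Stage 1: T(2) = -2*(-7) - 1*(-23) = 37; iterating: T(2)=37, T(3)=-67, T(4)=97, T(5)=-127, T(6)=157, T(7)=-187, T(8)=217, T(9)=-247, T(10)=277, T(11)=-307; answer -307
Stage 2: R1 = -307; w = 3; total draws C(11,5) = 462; favorable C(8,3)*C(3,2) = 168; P = 4/11; answer 4/11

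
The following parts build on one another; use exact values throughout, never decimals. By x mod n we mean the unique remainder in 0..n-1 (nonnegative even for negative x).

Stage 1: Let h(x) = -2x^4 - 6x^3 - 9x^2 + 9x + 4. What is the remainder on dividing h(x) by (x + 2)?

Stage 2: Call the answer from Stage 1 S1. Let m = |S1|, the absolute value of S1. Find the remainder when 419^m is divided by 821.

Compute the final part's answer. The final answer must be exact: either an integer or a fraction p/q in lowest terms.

25

Stage 1: remainder = value at the root: -2*(-2)^4 - 6*(-2)^3 - 9*(-2)^2 + 9*(-2)^1 + 4 = (-32) + (48) + (-36) + (-18) + (4) = -34; answer -34
Stage 2: S1 = -34; m = 34; squarings mod 821: 419^1=419, 419^2=688, 419^4=448, 419^8=380, 419^16=725, 419^32=185; 419^34 = 419^2 * 419^32 = 25 (mod 821); answer 25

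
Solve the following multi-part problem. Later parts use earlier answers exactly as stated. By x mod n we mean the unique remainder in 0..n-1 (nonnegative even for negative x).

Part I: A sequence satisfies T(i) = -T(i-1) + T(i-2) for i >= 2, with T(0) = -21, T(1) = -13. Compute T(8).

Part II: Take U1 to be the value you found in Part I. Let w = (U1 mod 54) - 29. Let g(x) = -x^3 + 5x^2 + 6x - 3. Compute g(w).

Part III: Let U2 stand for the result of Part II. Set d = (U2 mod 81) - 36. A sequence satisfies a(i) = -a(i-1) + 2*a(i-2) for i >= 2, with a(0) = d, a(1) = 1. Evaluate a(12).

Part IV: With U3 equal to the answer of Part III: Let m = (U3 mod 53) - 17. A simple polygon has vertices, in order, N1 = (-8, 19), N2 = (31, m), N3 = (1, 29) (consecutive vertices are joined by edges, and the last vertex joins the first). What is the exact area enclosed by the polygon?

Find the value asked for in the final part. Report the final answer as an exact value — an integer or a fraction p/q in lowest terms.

303

Part I: T(2) = -1*(-13) + 1*(-21) = -8; iterating: T(2)=-8, T(3)=-5, T(4)=-3, T(5)=-2, T(6)=-1, T(7)=-1, T(8)=0; answer 0
Part II: U1 = 0; w = -29; -1*(-29)^3 + 5*(-29)^2 + 6*(-29)^1 - 3 = (24389) + (4205) + (-174) + (-3) = 28417; answer 28417
Part III: U2 = 28417; d = 31; a(2) = -1*(1) + 2*(31) = 61; iterating: a(2)=61, a(3)=-59, a(4)=181, a(5)=-299, a(6)=661, a(7)=-1259, a(8)=2581, a(9)=-5099, a(10)=10261, a(11)=-20459, a(12)=40981; answer 40981
Part IV: U3 = 40981; m = -5; cross terms: (-8*-5 - 31*19)=-549, (31*29 - 1*-5)=904, (1*19 - -8*29)=251; twice the area = |606| = 606; area = 303; answer 303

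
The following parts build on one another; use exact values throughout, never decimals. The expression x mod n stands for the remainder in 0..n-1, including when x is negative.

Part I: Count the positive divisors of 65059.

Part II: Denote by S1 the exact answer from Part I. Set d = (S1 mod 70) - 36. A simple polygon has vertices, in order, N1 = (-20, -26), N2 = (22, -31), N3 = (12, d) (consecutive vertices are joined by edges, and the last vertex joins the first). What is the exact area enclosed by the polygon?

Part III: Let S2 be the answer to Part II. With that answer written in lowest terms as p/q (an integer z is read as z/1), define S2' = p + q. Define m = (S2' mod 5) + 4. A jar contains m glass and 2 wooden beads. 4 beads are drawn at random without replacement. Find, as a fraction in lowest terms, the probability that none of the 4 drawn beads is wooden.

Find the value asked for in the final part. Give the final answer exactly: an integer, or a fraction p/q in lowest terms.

1/3

Part I: 65059 = 17 * 43 * 89; number of divisors = (1+1) * (1+1) * (1+1) = 8; answer 8
Part II: S1 = 8; d = -28; cross terms: (-20*-31 - 22*-26)=1192, (22*-28 - 12*-31)=-244, (12*-26 - -20*-28)=-872; twice the area = |76| = 76; area = 38; answer 38
Part III: S2 = 38; threaded value p + q = 39; m = 8; total draws C(10,4) = 210; favorable C(8,4) = 70; P = 1/3; answer 1/3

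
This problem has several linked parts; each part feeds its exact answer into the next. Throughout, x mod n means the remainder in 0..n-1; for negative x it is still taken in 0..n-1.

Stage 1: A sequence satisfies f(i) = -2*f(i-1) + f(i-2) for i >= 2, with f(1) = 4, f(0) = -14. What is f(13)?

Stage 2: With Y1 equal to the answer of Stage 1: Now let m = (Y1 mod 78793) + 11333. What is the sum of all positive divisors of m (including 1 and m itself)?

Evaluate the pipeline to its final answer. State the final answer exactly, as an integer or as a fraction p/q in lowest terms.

44160

Stage 1: f(2) = -2*(4) + 1*(-14) = -22; iterating: f(2)=-22, f(3)=48, f(4)=-118, f(5)=284, f(6)=-686, f(7)=1656, f(8)=-3998, f(9)=9652, f(10)=-23302, f(11)=56256, f(12)=-135814, f(13)=327884; answer 327884
Stage 2: Y1 = 327884; m = 24045; 24045 = 3 * 5 * 7 * 229; sigma = (1 + 3) * (1 + 5) * (1 + 7) * (1 + 229) = 4 * 6 * 8 * 230 = 44160; answer 44160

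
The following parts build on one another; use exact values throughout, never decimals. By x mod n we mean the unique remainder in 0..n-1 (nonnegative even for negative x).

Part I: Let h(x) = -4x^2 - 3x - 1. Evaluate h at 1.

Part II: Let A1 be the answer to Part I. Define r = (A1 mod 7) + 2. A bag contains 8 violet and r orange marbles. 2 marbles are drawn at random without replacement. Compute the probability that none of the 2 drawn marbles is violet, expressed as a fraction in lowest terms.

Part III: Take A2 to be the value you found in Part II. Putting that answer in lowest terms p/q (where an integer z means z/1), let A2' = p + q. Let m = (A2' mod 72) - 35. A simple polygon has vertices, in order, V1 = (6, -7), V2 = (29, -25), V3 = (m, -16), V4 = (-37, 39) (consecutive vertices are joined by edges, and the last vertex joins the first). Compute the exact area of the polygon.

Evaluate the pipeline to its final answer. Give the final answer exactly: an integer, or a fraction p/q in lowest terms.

425

Part I: -4*(1)^2 - 3*(1)^1 - 1 = (-4) + (-3) + (-1) = -8; answer -8
Part II: A1 = -8; r = 8; total draws C(16,2) = 120; favorable C(8,2) = 28; P = 7/30; answer 7/30
Part III: A2 = 7/30; threaded value p + q = 37; m = 2; cross terms: (6*-25 - 29*-7)=53, (29*-16 - 2*-25)=-414, (2*39 - -37*-16)=-514, (-37*-7 - 6*39)=25; twice the area = |-850| = 850; area = 425; answer 425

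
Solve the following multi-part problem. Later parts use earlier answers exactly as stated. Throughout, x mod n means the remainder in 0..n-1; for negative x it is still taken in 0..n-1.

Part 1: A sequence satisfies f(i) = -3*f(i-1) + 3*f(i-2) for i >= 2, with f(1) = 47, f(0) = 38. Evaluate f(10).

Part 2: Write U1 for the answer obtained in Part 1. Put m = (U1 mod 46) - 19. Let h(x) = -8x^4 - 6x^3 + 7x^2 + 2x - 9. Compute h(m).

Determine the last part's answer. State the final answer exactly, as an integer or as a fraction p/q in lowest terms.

-11409

Part 1: f(2) = -3*(47) + 3*(38) = -27; iterating: f(2)=-27, f(3)=222, f(4)=-747, f(5)=2907, f(6)=-10962, f(7)=41607, f(8)=-157707, f(9)=597942, f(10)=-2266947; answer -2266947
Part 2: U1 = -2266947; m = 6; -8*(6)^4 - 6*(6)^3 + 7*(6)^2 + 2*(6)^1 - 9 = (-10368) + (-1296) + (252) + (12) + (-9) = -11409; answer -11409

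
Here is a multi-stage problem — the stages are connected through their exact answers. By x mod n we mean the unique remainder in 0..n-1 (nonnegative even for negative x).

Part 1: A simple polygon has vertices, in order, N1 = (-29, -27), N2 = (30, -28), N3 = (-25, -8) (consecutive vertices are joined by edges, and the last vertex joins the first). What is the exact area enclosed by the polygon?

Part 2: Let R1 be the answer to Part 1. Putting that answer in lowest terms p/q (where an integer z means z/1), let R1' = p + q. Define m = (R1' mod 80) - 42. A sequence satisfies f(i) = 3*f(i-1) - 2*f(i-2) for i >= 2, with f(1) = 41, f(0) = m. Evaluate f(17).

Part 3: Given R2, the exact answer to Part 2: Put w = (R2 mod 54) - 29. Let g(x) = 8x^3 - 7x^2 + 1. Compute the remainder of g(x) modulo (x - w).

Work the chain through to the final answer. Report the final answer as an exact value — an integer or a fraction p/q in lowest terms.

1477

Part 1: cross terms: (-29*-28 - 30*-27)=1622, (30*-8 - -25*-28)=-940, (-25*-27 - -29*-8)=443; twice the area = |1125| = 1125; area = 1125/2; answer 1125/2
Part 2: R1 = 1125/2; threaded value p + q = 1127; m = -35; f(2) = 3*(41) - 2*(-35) = 193; iterating: f(2)=193, f(3)=497, f(4)=1105, f(5)=2321, f(6)=4753, f(7)=9617, f(8)=19345, f(9)=38801, f(10)=77713, f(11)=155537, f(12)=311185, f(13)=622481, f(14)=1245073, f(15)=2490257, f(16)=4980625, f(17)=9961361; answer 9961361
Part 3: R2 = 9961361; w = 6; remainder = value at the root: 8*(6)^3 - 7*(6)^2 + 1 = (1728) + (-252) + (1) = 1477; answer 1477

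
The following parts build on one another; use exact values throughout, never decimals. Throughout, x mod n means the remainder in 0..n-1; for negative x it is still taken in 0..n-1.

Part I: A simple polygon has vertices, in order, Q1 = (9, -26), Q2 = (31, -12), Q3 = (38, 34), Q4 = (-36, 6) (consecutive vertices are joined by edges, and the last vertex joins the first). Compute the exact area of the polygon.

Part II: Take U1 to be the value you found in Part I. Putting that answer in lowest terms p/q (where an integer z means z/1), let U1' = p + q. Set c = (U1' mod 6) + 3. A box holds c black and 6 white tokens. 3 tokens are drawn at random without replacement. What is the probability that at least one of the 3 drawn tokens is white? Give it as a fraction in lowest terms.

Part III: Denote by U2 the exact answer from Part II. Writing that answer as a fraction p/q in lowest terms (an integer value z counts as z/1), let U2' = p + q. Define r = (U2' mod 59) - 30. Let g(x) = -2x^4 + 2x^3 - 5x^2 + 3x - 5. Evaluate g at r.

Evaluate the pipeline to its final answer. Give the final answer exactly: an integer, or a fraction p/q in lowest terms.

-694157

Part I: cross terms: (9*-12 - 31*-26)=698, (31*34 - 38*-12)=1510, (38*6 - -36*34)=1452, (-36*-26 - 9*6)=882; twice the area = |4542| = 4542; area = 2271; answer 2271
Part II: U1 = 2271; threaded value p + q = 2272; c = 7; total draws C(13,3) = 286; complement C(7,3) = 35; favorable 286 - 35 = 251; P = 251/286; answer 251/286
Part III: U2 = 251/286; threaded value p + q = 537; r = -24; -2*(-24)^4 + 2*(-24)^3 - 5*(-24)^2 + 3*(-24)^1 - 5 = (-663552) + (-27648) + (-2880) + (-72) + (-5) = -694157; answer -694157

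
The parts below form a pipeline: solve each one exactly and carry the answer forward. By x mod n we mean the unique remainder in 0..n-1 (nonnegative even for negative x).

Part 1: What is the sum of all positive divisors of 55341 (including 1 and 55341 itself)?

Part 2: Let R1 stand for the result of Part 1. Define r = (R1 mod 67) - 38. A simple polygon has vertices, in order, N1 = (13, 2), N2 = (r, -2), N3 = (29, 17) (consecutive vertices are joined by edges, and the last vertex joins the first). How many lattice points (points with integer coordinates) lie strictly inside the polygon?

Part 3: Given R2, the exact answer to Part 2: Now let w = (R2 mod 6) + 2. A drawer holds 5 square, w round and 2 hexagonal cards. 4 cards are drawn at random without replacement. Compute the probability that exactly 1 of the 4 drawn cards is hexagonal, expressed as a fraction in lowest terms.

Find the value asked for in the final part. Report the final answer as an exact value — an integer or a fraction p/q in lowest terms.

40/91

Part 1: 55341 = 3^2 * 11 * 13 * 43; sigma = (1 + 3 + 9) * (1 + 11) * (1 + 13) * (1 + 43) = 13 * 12 * 14 * 44 = 96096; answer 96096
Part 2: R1 = 96096; r = -20; cross terms: (13*-2 - -20*2)=14, (-20*17 - 29*-2)=-282, (29*2 - 13*17)=-163; twice the area = |-431| = 431; area = 431/2; boundary points = 1 + 1 + 1 = 3; strictly interior points = area - boundary/2 + 1 = 215; answer 215
Part 3: R2 = 215; w = 7; total draws C(14,4) = 1001; favorable C(2,1)*C(12,3) = 440; P = 40/91; answer 40/91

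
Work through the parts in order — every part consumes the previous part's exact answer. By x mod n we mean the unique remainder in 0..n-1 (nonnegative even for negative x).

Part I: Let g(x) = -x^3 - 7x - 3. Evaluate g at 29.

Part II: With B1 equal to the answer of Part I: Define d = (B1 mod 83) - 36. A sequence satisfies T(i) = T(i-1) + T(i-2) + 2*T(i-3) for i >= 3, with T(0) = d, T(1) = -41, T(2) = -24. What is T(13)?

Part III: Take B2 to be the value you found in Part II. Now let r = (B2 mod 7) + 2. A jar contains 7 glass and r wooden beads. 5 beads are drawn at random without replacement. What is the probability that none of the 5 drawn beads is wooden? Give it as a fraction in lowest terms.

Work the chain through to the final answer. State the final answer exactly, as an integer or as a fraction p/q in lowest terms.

Part I: -1*(29)^3 - 7*(29)^1 - 3 = (-24389) + (-203) + (-3) = -24595; answer -24595
Part II: B1 = -24595; d = 20; T(3) = 1*(-24) + 1*(-41) + 2*(20) = -25; iterating: T(3)=-25, T(4)=-131, T(5)=-204, T(6)=-385, T(7)=-851, T(8)=-1644, T(9)=-3265, T(10)=-6611, T(11)=-13164, T(12)=-26305, T(13)=-52691; answer -52691
Part III: B2 = -52691; r = 7; total draws C(14,5) = 2002; favorable C(7,5) = 21; P = 3/286; answer 3/286

3/286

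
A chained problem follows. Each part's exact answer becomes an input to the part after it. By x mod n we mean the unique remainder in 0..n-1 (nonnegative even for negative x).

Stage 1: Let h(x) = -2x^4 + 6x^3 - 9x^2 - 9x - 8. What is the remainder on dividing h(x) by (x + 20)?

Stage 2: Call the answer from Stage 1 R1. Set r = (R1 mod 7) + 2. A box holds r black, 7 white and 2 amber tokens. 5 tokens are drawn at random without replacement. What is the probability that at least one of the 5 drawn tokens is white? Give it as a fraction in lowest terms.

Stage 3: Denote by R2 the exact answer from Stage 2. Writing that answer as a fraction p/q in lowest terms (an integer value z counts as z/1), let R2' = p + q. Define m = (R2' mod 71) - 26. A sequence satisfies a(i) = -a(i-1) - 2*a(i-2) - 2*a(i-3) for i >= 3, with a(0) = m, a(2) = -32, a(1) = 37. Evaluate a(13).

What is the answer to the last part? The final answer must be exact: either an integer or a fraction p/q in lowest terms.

Stage 1: remainder = value at the root: -2*(-20)^4 + 6*(-20)^3 - 9*(-20)^2 - 9*(-20)^1 - 8 = (-320000) + (-48000) + (-3600) + (180) + (-8) = -371428; answer -371428
Stage 2: R1 = -371428; r = 8; total draws C(17,5) = 6188; complement C(10,5) = 252; favorable 6188 - 252 = 5936; P = 212/221; answer 212/221
Stage 3: R2 = 212/221; threaded value p + q = 433; m = -19; a(3) = -1*(-32) - 2*(37) - 2*(-19) = -4; iterating: a(3)=-4, a(4)=-6, a(5)=78, a(6)=-58, a(7)=-86, a(8)=46, a(9)=242, a(10)=-162, a(11)=-414, a(12)=254, a(13)=898; answer 898

898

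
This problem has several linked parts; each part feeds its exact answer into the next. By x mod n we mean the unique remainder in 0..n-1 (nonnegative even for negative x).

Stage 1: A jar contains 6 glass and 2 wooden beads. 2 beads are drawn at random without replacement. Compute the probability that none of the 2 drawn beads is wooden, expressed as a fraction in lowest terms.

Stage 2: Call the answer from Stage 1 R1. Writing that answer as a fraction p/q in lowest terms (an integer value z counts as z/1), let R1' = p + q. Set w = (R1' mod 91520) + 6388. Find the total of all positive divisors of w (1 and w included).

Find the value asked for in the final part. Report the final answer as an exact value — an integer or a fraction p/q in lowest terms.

Stage 1: total draws C(8,2) = 28; favorable C(6,2) = 15; P = 15/28; answer 15/28
Stage 2: R1 = 15/28; threaded value p + q = 43; w = 6431; 6431 = 59 * 109; sigma = (1 + 59) * (1 + 109) = 60 * 110 = 6600; answer 6600

6600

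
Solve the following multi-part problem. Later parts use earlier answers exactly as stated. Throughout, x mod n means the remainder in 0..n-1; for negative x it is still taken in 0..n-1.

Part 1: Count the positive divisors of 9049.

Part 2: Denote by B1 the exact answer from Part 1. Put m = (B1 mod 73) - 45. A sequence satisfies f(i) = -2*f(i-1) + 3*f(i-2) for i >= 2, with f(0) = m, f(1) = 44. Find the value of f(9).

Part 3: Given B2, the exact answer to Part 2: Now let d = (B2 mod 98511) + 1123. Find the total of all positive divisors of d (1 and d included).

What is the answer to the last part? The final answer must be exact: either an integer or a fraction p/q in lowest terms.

50804

Part 1: 9049 is prime, so its only divisors are 1 and 9049; count = 2; answer 2
Part 2: B1 = 2; m = -43; f(2) = -2*(44) + 3*(-43) = -217; iterating: f(2)=-217, f(3)=566, f(4)=-1783, f(5)=5264, f(6)=-15877, f(7)=47546, f(8)=-142723, f(9)=428084; answer 428084
Part 3: B2 = 428084; d = 35163; 35163 = 3^2 * 3907; sigma = (1 + 3 + 9) * (1 + 3907) = 13 * 3908 = 50804; answer 50804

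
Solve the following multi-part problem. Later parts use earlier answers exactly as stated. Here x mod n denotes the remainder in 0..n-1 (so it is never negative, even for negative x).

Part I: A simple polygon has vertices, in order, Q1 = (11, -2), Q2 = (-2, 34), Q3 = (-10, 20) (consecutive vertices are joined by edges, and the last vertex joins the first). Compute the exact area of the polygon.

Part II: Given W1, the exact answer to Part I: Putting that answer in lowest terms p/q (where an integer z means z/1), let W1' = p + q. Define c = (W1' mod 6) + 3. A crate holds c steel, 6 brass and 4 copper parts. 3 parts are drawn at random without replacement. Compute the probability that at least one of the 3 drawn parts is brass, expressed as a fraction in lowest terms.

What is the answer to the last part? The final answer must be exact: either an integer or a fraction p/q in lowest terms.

53/65

Part I: cross terms: (11*34 - -2*-2)=370, (-2*20 - -10*34)=300, (-10*-2 - 11*20)=-200; twice the area = |470| = 470; area = 235; answer 235
Part II: W1 = 235; threaded value p + q = 236; c = 5; total draws C(15,3) = 455; complement C(9,3) = 84; favorable 455 - 84 = 371; P = 53/65; answer 53/65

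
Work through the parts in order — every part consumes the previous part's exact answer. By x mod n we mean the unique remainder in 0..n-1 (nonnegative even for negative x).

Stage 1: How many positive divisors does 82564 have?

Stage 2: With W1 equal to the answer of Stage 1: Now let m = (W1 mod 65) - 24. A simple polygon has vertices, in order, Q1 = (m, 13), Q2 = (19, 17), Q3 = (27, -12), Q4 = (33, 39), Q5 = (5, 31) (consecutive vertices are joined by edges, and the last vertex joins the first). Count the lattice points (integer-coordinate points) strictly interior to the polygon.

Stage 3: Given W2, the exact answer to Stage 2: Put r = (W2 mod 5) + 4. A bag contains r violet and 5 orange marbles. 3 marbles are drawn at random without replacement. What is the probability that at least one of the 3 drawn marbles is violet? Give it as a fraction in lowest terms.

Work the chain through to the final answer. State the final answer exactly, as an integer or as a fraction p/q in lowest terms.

11/12

Stage 1: 82564 = 2^2 * 20641; number of divisors = (2+1) * (1+1) = 6; answer 6
Stage 2: W1 = 6; m = -18; cross terms: (-18*17 - 19*13)=-553, (19*-12 - 27*17)=-687, (27*39 - 33*-12)=1449, (33*31 - 5*39)=828, (5*13 - -18*31)=623; twice the area = |1660| = 1660; area = 830; boundary points = 1 + 1 + 3 + 4 + 1 = 10; strictly interior points = area - boundary/2 + 1 = 826; answer 826
Stage 3: W2 = 826; r = 5; total draws C(10,3) = 120; complement C(5,3) = 10; favorable 120 - 10 = 110; P = 11/12; answer 11/12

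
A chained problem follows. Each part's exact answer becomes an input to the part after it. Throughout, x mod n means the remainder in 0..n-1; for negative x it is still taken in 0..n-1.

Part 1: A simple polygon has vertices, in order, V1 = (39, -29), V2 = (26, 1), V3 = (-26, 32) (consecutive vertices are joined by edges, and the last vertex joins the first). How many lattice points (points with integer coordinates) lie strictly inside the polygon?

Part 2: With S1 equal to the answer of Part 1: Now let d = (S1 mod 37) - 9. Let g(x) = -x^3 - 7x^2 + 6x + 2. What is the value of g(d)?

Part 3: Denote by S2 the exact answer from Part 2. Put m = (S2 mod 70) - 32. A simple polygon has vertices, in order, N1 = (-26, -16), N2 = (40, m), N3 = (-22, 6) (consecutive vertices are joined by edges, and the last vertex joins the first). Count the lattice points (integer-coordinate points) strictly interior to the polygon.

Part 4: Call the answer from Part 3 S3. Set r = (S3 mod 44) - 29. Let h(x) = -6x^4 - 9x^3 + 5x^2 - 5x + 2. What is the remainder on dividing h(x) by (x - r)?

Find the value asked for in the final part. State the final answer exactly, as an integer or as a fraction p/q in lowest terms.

Part 1: cross terms: (39*1 - 26*-29)=793, (26*32 - -26*1)=858, (-26*-29 - 39*32)=-494; twice the area = |1157| = 1157; area = 1157/2; boundary points = 1 + 1 + 1 = 3; strictly interior points = area - boundary/2 + 1 = 578; answer 578
Part 2: S1 = 578; d = 14; -1*(14)^3 - 7*(14)^2 + 6*(14)^1 + 2 = (-2744) + (-1372) + (84) + (2) = -4030; answer -4030
Part 3: S2 = -4030; m = -2; cross terms: (-26*-2 - 40*-16)=692, (40*6 - -22*-2)=196, (-22*-16 - -26*6)=508; twice the area = |1396| = 1396; area = 698; boundary points = 2 + 2 + 2 = 6; strictly interior points = area - boundary/2 + 1 = 696; answer 696
Part 4: S3 = 696; r = 7; remainder = value at the root: -6*(7)^4 - 9*(7)^3 + 5*(7)^2 - 5*(7)^1 + 2 = (-14406) + (-3087) + (245) + (-35) + (2) = -17281; answer -17281

-17281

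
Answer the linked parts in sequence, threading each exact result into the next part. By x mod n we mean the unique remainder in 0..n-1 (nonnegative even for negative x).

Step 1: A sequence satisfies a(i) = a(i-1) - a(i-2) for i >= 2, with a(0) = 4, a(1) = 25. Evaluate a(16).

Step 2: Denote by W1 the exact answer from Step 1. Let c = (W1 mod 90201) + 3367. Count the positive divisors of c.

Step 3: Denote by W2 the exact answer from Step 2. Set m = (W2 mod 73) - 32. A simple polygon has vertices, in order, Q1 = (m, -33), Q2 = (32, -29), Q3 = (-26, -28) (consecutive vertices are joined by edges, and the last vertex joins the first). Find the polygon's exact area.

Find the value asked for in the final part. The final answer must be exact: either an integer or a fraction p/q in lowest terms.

146

Step 1: a(2) = 1*(25) - 1*(4) = 21; iterating: a(2)=21, a(3)=-4, a(4)=-25, a(5)=-21, a(6)=4, a(7)=25, a(8)=21, a(9)=-4, a(10)=-25, a(11)=-21, a(12)=4, a(13)=25, a(14)=21, a(15)=-4, a(16)=-25; answer -25
Step 2: W1 = -25; c = 93543; 93543 = 3 * 31181; number of divisors = (1+1) * (1+1) = 4; answer 4
Step 3: W2 = 4; m = -28; cross terms: (-28*-29 - 32*-33)=1868, (32*-28 - -26*-29)=-1650, (-26*-33 - -28*-28)=74; twice the area = |292| = 292; area = 146; answer 146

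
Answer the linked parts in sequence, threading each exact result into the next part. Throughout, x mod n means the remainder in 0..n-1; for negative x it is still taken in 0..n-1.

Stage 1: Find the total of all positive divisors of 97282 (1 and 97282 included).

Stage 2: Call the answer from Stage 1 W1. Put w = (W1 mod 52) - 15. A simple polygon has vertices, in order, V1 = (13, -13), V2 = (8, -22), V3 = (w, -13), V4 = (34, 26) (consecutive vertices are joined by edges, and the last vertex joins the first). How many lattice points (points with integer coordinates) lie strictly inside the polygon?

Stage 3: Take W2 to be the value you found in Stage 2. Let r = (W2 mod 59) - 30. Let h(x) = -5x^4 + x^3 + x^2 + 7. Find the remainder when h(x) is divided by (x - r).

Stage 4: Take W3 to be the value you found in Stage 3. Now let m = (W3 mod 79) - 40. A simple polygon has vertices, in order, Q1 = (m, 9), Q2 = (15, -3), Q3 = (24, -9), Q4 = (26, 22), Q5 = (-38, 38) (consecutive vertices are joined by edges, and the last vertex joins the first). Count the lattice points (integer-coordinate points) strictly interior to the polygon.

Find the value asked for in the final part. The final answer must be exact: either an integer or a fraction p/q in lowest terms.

Stage 1: 97282 = 2 * 127 * 383; sigma = (1 + 2) * (1 + 127) * (1 + 383) = 3 * 128 * 384 = 147456; answer 147456
Stage 2: W1 = 147456; w = 21; cross terms: (13*-22 - 8*-13)=-182, (8*-13 - 21*-22)=358, (21*26 - 34*-13)=988, (34*-13 - 13*26)=-780; twice the area = |384| = 384; area = 192; boundary points = 1 + 1 + 13 + 3 = 18; strictly interior points = area - boundary/2 + 1 = 184; answer 184
Stage 3: W2 = 184; r = -23; remainder = value at the root: -5*(-23)^4 + 1*(-23)^3 + 1*(-23)^2 + 7 = (-1399205) + (-12167) + (529) + (7) = -1410836; answer -1410836
Stage 4: W3 = -1410836; m = -15; cross terms: (-15*-3 - 15*9)=-90, (15*-9 - 24*-3)=-63, (24*22 - 26*-9)=762, (26*38 - -38*22)=1824, (-38*9 - -15*38)=228; twice the area = |2661| = 2661; area = 2661/2; boundary points = 6 + 3 + 1 + 16 + 1 = 27; strictly interior points = area - boundary/2 + 1 = 1318; answer 1318

1318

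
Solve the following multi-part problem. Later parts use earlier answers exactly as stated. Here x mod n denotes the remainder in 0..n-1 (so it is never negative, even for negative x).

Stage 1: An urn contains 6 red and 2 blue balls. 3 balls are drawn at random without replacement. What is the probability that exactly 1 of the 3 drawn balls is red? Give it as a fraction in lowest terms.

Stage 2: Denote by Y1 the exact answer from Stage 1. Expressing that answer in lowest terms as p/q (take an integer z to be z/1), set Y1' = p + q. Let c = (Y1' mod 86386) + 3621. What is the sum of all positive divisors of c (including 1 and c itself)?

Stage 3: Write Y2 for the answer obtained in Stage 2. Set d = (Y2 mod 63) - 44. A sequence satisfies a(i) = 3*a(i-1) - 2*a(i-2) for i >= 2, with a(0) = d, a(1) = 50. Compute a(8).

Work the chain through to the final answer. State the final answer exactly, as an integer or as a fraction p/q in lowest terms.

23926

Stage 1: total draws C(8,3) = 56; favorable C(6,1)*C(2,2) = 6; P = 3/28; answer 3/28
Stage 2: Y1 = 3/28; threaded value p + q = 31; c = 3652; 3652 = 2^2 * 11 * 83; sigma = (1 + 2 + 4) * (1 + 11) * (1 + 83) = 7 * 12 * 84 = 7056; answer 7056
Stage 3: Y2 = 7056; d = -44; a(2) = 3*(50) - 2*(-44) = 238; iterating: a(2)=238, a(3)=614, a(4)=1366, a(5)=2870, a(6)=5878, a(7)=11894, a(8)=23926; answer 23926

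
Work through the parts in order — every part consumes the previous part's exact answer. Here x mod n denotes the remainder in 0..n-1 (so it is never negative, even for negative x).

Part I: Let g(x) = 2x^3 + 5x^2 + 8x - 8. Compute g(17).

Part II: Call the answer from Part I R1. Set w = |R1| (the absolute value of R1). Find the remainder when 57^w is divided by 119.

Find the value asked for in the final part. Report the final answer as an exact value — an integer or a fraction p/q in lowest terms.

99

Part I: 2*(17)^3 + 5*(17)^2 + 8*(17)^1 - 8 = (9826) + (1445) + (136) + (-8) = 11399; answer 11399
Part II: R1 = 11399; w = 11399; squarings mod 119: 57^1=57, 57^2=36, 57^4=106, 57^8=50, 57^16=1, 57^32=1, 57^64=1, 57^128=1, 57^256=1, 57^512=1, 57^1024=1, 57^2048=1, 57^4096=1, 57^8192=1; 57^11399 = 57^1 * 57^2 * 57^4 * 57^128 * 57^1024 * 57^2048 * 57^8192 = 99 (mod 119); answer 99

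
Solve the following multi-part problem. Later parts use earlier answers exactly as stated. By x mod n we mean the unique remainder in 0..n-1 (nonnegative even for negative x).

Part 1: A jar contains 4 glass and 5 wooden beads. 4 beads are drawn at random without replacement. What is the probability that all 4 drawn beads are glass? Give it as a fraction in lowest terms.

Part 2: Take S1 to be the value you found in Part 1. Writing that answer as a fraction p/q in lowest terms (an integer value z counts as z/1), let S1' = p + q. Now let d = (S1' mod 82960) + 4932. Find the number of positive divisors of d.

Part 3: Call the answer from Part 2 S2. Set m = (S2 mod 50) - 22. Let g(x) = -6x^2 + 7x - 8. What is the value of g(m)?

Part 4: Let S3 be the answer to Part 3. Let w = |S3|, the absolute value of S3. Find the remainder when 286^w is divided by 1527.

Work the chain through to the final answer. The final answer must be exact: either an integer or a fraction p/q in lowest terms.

25

Part 1: total draws C(9,4) = 126; favorable C(4,4) = 1; P = 1/126; answer 1/126
Part 2: S1 = 1/126; threaded value p + q = 127; d = 5059; 5059 is prime, so its only divisors are 1 and 5059; count = 2; answer 2
Part 3: S2 = 2; m = -20; -6*(-20)^2 + 7*(-20)^1 - 8 = (-2400) + (-140) + (-8) = -2548; answer -2548
Part 4: S3 = -2548; w = 2548; squarings mod 1527: 286^1=286, 286^2=865, 286^4=1522, 286^8=25, 286^16=625, 286^32=1240, 286^64=1438, 286^128=286, 286^256=865, 286^512=1522, 286^1024=25, 286^2048=625; 286^2548 = 286^4 * 286^16 * 286^32 * 286^64 * 286^128 * 286^256 * 286^2048 = 25 (mod 1527); answer 25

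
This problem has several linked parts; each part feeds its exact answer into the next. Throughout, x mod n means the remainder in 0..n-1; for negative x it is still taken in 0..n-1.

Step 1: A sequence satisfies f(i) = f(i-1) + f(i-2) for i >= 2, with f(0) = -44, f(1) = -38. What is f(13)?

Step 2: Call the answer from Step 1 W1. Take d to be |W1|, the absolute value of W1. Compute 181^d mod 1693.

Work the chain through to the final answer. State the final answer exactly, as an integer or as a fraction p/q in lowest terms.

Step 1: f(2) = 1*(-38) + 1*(-44) = -82; iterating: f(2)=-82, f(3)=-120, f(4)=-202, f(5)=-322, f(6)=-524, f(7)=-846, f(8)=-1370, f(9)=-2216, f(10)=-3586, f(11)=-5802, f(12)=-9388, f(13)=-15190; answer -15190
Step 2: W1 = -15190; d = 15190; squarings mod 1693: 181^1=181, 181^2=594, 181^4=692, 181^8=1438, 181^16=691, 181^32=55, 181^64=1332, 181^128=1653, 181^256=1600, 181^512=184, 181^1024=1689, 181^2048=16, 181^4096=256, 181^8192=1202; 181^15190 = 181^2 * 181^4 * 181^16 * 181^64 * 181^256 * 181^512 * 181^2048 * 181^4096 * 181^8192 = 1199 (mod 1693); answer 1199

1199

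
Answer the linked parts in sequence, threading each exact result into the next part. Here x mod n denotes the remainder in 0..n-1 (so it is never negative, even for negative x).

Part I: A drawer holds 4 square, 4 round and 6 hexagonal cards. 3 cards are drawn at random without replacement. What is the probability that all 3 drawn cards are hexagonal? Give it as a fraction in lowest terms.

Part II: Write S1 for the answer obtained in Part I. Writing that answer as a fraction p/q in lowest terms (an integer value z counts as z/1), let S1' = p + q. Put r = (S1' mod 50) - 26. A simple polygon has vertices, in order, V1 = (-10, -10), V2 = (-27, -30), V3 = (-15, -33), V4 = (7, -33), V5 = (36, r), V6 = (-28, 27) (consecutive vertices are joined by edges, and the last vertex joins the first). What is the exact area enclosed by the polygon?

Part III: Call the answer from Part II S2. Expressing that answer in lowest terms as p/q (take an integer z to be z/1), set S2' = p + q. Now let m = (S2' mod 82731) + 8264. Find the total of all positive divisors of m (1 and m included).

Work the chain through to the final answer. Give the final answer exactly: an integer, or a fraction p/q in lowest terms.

19648

Part I: total draws C(14,3) = 364; favorable C(6,3) = 20; P = 5/91; answer 5/91
Part II: S1 = 5/91; threaded value p + q = 96; r = 20; cross terms: (-10*-30 - -27*-10)=30, (-27*-33 - -15*-30)=441, (-15*-33 - 7*-33)=726, (7*20 - 36*-33)=1328, (36*27 - -28*20)=1532, (-28*-10 - -10*27)=550; twice the area = |4607| = 4607; area = 4607/2; answer 4607/2
Part III: S2 = 4607/2; threaded value p + q = 4609; m = 12873; 12873 = 3 * 7 * 613; sigma = (1 + 3) * (1 + 7) * (1 + 613) = 4 * 8 * 614 = 19648; answer 19648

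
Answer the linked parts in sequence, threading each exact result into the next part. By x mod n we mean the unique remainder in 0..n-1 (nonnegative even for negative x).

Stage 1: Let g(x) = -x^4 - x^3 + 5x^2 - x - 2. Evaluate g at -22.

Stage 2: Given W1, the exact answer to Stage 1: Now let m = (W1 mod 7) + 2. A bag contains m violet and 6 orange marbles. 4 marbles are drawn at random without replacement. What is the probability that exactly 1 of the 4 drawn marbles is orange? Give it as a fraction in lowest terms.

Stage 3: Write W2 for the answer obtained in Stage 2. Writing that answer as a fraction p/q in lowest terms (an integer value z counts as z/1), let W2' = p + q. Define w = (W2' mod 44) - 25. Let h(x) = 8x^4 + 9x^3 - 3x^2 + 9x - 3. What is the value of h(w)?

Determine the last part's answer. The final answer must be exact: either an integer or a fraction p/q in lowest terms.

Stage 1: -1*(-22)^4 - 1*(-22)^3 + 5*(-22)^2 - 1*(-22)^1 - 2 = (-234256) + (10648) + (2420) + (22) + (-2) = -221168; answer -221168
Stage 2: W1 = -221168; m = 6; total draws C(12,4) = 495; favorable C(6,1)*C(6,3) = 120; P = 8/33; answer 8/33
Stage 3: W2 = 8/33; threaded value p + q = 41; w = 16; 8*(16)^4 + 9*(16)^3 - 3*(16)^2 + 9*(16)^1 - 3 = (524288) + (36864) + (-768) + (144) + (-3) = 560525; answer 560525

560525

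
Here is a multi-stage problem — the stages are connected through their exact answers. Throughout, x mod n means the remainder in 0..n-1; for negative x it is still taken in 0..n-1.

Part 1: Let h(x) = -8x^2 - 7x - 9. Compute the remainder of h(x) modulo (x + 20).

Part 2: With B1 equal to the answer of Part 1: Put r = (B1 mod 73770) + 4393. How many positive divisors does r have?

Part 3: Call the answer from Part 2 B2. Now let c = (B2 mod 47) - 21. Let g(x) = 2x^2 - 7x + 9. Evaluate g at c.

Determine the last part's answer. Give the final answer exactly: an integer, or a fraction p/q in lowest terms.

Part 1: remainder = value at the root: -8*(-20)^2 - 7*(-20)^1 - 9 = (-3200) + (140) + (-9) = -3069; answer -3069
Part 2: B1 = -3069; r = 75094; 75094 = 2 * 37547; number of divisors = (1+1) * (1+1) = 4; answer 4
Part 3: B2 = 4; c = -17; 2*(-17)^2 - 7*(-17)^1 + 9 = (578) + (119) + (9) = 706; answer 706

706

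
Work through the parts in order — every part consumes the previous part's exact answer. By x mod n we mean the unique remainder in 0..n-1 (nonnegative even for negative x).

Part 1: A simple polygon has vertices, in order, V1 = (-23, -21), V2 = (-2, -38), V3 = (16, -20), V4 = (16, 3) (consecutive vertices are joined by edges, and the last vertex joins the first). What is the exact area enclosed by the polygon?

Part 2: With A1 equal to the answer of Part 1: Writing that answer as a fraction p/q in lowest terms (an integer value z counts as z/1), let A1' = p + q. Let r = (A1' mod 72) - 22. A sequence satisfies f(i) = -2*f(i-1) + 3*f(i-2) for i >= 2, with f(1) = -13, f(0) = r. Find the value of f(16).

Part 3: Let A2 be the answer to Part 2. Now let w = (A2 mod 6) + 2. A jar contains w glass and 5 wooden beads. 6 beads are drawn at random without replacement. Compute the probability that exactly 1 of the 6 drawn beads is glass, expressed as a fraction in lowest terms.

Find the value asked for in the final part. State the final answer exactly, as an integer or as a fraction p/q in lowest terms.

1/132

Part 1: cross terms: (-23*-38 - -2*-21)=832, (-2*-20 - 16*-38)=648, (16*3 - 16*-20)=368, (16*-21 - -23*3)=-267; twice the area = |1581| = 1581; area = 1581/2; answer 1581/2
Part 2: A1 = 1581/2; threaded value p + q = 1583; r = 49; f(2) = -2*(-13) + 3*(49) = 173; iterating: f(2)=173, f(3)=-385, f(4)=1289, f(5)=-3733, f(6)=11333, f(7)=-33865, f(8)=101729, f(9)=-305053, f(10)=915293, f(11)=-2745745, f(12)=8237369, f(13)=-24711973, f(14)=74136053, f(15)=-222408025, f(16)=667224209; answer 667224209
Part 3: A2 = 667224209; w = 7; total draws C(12,6) = 924; favorable C(7,1)*C(5,5) = 7; P = 1/132; answer 1/132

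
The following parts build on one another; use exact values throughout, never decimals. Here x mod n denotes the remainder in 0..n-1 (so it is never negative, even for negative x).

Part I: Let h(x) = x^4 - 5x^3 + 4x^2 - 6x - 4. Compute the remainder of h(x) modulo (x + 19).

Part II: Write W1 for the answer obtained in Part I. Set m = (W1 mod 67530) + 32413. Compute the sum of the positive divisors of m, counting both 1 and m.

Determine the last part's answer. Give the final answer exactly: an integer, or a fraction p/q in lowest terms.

Part I: remainder = value at the root: 1*(-19)^4 - 5*(-19)^3 + 4*(-19)^2 - 6*(-19)^1 - 4 = (130321) + (34295) + (1444) + (114) + (-4) = 166170; answer 166170
Part II: W1 = 166170; m = 63523; 63523 = 139 * 457; sigma = (1 + 139) * (1 + 457) = 140 * 458 = 64120; answer 64120

64120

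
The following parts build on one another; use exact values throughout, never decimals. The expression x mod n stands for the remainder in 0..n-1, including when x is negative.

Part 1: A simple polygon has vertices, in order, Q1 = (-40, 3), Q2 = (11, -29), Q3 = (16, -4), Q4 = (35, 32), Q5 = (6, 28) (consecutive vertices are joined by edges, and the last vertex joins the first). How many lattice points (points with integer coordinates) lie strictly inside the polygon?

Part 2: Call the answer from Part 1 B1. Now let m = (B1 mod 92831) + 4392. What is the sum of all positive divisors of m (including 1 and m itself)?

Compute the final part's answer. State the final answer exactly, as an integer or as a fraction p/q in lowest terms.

6452

Part 1: cross terms: (-40*-29 - 11*3)=1127, (11*-4 - 16*-29)=420, (16*32 - 35*-4)=652, (35*28 - 6*32)=788, (6*3 - -40*28)=1138; twice the area = |4125| = 4125; area = 4125/2; boundary points = 1 + 5 + 1 + 1 + 1 = 9; strictly interior points = area - boundary/2 + 1 = 2059; answer 2059
Part 2: B1 = 2059; m = 6451; 6451 is prime, so its only divisors are 1 and 6451; sigma = 1 + 6451 = 6452; answer 6452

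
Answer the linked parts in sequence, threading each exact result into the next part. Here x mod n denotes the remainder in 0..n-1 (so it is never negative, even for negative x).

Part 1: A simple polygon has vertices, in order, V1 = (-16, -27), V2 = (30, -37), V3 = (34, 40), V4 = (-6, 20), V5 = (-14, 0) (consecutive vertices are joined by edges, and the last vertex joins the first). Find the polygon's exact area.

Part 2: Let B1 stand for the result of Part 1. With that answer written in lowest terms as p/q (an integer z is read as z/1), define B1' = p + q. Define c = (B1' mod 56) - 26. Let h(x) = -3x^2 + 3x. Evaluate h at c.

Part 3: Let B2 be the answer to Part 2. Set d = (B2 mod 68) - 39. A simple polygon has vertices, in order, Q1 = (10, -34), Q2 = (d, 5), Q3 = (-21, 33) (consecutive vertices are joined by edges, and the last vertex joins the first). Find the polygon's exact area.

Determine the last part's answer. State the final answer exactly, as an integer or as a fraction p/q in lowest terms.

504

Part 1: cross terms: (-16*-37 - 30*-27)=1402, (30*40 - 34*-37)=2458, (34*20 - -6*40)=920, (-6*0 - -14*20)=280, (-14*-27 - -16*0)=378; twice the area = |5438| = 5438; area = 2719; answer 2719
Part 2: B1 = 2719; threaded value p + q = 2720; c = 6; -3*(6)^2 + 3*(6)^1 = (-108) + (18) = -90; answer -90
Part 3: B2 = -90; d = 7; cross terms: (10*5 - 7*-34)=288, (7*33 - -21*5)=336, (-21*-34 - 10*33)=384; twice the area = |1008| = 1008; area = 504; answer 504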